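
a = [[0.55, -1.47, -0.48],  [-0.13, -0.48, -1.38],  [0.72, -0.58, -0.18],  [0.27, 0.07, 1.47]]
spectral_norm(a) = 2.31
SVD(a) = [[-0.55, 0.66, 0.46], [-0.6, -0.29, 0.09], [-0.24, 0.44, -0.86], [0.53, 0.54, 0.19]] @ diag([2.3117087000778347, 1.5713466445689994, 0.3978349011665471]) @ [[-0.11, 0.55, 0.83], [0.55, -0.66, 0.51], [-0.83, -0.51, 0.23]]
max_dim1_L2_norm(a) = 1.64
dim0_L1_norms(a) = [1.67, 2.6, 3.51]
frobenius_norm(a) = 2.82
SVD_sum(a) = [[0.14,-0.69,-1.05],[0.15,-0.76,-1.16],[0.06,-0.30,-0.45],[-0.13,0.67,1.02]] + [[0.57, -0.69, 0.53], [-0.25, 0.3, -0.23], [0.38, -0.46, 0.35], [0.47, -0.56, 0.43]] + [[-0.15, -0.09, 0.04],[-0.03, -0.02, 0.01],[0.29, 0.17, -0.08],[-0.06, -0.04, 0.02]]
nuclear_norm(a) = 4.28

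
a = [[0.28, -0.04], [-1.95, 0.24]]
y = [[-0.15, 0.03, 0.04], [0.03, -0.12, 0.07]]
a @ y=[[-0.04, 0.01, 0.01], [0.30, -0.09, -0.06]]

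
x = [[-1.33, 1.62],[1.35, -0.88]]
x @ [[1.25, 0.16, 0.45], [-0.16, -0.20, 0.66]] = [[-1.92, -0.54, 0.47], [1.83, 0.39, 0.03]]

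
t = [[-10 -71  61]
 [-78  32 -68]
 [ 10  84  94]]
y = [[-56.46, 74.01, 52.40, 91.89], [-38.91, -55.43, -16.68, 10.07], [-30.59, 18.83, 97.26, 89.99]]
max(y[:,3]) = 91.89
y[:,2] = [52.4, -16.68, 97.26]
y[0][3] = 91.89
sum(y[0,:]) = 161.84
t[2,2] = 94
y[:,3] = [91.89, 10.07, 89.99]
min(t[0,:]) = -71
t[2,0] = 10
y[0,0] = -56.46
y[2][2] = 97.26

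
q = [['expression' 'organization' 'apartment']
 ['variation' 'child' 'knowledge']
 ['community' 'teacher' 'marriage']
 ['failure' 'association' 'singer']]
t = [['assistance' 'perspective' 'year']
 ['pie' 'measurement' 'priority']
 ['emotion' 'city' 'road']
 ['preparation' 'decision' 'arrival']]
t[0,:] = ['assistance', 'perspective', 'year']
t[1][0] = 'pie'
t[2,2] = 'road'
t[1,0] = 'pie'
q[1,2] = 'knowledge'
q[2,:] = ['community', 'teacher', 'marriage']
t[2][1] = 'city'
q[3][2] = 'singer'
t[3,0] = 'preparation'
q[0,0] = 'expression'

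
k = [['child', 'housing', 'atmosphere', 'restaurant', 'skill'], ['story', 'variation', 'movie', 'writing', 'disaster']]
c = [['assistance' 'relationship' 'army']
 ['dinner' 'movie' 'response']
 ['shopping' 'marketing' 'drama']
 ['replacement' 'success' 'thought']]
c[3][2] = 'thought'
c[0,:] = ['assistance', 'relationship', 'army']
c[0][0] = 'assistance'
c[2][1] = 'marketing'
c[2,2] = 'drama'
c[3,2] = 'thought'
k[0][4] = 'skill'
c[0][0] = 'assistance'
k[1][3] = 'writing'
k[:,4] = ['skill', 'disaster']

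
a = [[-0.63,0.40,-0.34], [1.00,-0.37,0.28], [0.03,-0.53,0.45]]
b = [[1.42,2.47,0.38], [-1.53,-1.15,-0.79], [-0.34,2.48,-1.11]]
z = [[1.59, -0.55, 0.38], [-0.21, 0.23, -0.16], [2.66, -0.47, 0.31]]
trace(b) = -0.84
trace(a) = -0.55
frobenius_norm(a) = 1.54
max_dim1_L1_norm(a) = 1.65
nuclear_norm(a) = 2.02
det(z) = -0.00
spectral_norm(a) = 1.42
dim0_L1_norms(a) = [1.66, 1.3, 1.07]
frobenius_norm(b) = 4.48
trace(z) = 2.13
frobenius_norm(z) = 3.24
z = b @ a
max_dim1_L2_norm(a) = 1.1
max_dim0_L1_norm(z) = 4.46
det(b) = -0.53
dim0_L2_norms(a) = [1.18, 0.76, 0.63]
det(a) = 0.01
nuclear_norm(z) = 3.57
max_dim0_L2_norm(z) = 3.11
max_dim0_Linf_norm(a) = 1.0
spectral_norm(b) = 3.92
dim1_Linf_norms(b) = [2.47, 1.53, 2.48]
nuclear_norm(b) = 6.14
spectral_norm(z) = 3.22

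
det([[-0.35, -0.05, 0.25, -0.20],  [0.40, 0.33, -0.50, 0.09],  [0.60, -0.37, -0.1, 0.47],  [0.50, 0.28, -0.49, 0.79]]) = 0.001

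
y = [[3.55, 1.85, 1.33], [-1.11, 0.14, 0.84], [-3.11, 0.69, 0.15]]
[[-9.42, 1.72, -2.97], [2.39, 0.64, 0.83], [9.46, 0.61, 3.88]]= y @ [[-2.84, -0.04, -1.08], [1.15, 0.57, 0.89], [-1.10, 0.61, -0.59]]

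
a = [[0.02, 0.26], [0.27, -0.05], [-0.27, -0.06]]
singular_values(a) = [0.38, 0.27]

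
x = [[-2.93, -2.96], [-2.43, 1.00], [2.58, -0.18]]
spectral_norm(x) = 4.85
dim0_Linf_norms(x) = [2.93, 2.96]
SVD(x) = [[-0.79,0.59],[-0.38,-0.69],[0.48,0.43]] @ diag([4.854892134661618, 2.7148153456175894]) @ [[0.92,0.39], [0.39,-0.92]]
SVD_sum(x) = [[-3.55, -1.49], [-1.71, -0.72], [2.13, 0.89]] + [[0.62, -1.47],[-0.72, 1.72],[0.45, -1.07]]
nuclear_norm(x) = 7.57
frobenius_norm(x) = 5.56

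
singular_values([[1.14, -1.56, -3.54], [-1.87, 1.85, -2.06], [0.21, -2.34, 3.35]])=[5.5, 3.57, 1.1]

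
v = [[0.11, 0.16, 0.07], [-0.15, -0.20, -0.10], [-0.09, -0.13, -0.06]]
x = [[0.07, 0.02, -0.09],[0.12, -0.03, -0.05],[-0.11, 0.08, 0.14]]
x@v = [[0.01, 0.02, 0.01], [0.02, 0.03, 0.01], [-0.04, -0.05, -0.02]]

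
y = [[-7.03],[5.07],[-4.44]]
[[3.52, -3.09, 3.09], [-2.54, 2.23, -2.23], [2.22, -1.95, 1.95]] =y @[[-0.50,0.44,-0.44]]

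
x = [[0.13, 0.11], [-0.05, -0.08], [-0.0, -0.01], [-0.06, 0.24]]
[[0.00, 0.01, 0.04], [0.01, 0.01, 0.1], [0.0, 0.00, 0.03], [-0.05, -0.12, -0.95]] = x @ [[0.18, 0.37, 3.05], [-0.18, -0.39, -3.2]]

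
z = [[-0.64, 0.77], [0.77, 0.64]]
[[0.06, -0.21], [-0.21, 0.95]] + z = [[-0.58, 0.56], [0.56, 1.59]]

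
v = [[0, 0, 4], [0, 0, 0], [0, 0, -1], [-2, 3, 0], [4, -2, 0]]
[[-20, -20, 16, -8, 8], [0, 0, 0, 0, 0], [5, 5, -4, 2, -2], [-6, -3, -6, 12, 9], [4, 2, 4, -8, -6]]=v@ [[0, 0, 0, 0, 0], [-2, -1, -2, 4, 3], [-5, -5, 4, -2, 2]]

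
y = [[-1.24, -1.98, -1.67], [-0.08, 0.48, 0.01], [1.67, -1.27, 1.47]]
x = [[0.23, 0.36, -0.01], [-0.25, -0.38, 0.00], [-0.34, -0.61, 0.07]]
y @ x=[[0.78, 1.32, -0.10], [-0.14, -0.22, 0.00], [0.2, 0.19, 0.09]]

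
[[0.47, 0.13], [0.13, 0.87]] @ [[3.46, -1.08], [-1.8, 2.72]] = [[1.39, -0.15], [-1.12, 2.23]]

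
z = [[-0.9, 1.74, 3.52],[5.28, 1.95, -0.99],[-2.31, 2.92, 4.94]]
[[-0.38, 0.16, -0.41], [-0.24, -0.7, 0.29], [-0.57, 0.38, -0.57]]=z@[[-0.01, -0.14, 0.01], [-0.12, 0.02, 0.05], [-0.05, 0.00, -0.14]]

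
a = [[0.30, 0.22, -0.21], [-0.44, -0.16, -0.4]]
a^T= [[0.3,  -0.44], [0.22,  -0.16], [-0.21,  -0.40]]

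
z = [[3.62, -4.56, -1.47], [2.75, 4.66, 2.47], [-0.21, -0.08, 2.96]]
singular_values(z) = [7.22, 4.57, 2.7]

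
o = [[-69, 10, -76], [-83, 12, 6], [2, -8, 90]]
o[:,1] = [10, 12, -8]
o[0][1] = 10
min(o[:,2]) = -76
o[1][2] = 6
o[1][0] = -83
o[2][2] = 90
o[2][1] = -8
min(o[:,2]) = -76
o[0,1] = 10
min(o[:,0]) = -83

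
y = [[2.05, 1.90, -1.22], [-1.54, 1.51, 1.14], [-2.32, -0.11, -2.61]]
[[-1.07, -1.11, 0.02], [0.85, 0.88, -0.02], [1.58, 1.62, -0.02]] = y@ [[-0.59, -0.61, 0.01], [0.02, 0.02, -0.00], [-0.08, -0.08, 0.00]]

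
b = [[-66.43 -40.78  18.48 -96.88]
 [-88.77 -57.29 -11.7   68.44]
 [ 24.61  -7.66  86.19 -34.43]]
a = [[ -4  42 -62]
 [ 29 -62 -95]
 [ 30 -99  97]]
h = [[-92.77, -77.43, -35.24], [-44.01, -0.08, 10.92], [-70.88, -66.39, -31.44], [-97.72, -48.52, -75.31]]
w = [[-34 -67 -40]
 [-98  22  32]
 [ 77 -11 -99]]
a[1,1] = -62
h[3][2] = -75.31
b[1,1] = -57.29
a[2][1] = -99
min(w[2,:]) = -99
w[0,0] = -34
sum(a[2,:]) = 28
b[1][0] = -88.77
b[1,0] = -88.77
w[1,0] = -98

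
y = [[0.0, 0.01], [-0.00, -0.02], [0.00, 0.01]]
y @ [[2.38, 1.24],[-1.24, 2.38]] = [[-0.01,  0.02], [0.02,  -0.05], [-0.01,  0.02]]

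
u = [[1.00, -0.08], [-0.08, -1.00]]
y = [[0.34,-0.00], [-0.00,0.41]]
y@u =[[0.34, -0.03], [-0.03, -0.41]]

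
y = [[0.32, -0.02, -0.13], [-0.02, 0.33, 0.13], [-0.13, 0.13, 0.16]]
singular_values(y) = [0.46, 0.3, 0.05]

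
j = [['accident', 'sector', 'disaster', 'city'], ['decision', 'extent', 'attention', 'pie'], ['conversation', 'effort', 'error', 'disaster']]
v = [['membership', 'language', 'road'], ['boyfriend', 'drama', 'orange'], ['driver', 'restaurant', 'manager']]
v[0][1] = 'language'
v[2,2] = 'manager'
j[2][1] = 'effort'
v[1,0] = 'boyfriend'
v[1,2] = 'orange'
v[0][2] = 'road'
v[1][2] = 'orange'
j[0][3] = 'city'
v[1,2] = 'orange'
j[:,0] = ['accident', 'decision', 'conversation']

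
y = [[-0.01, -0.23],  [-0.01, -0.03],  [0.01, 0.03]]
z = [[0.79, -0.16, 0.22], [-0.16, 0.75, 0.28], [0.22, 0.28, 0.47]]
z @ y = [[-0.00, -0.17], [-0.0, 0.02], [-0.00, -0.04]]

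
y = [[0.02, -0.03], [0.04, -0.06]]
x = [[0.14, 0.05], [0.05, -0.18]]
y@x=[[0.0, 0.01], [0.0, 0.01]]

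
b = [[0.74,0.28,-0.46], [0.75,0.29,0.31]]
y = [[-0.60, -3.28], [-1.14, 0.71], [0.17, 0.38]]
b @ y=[[-0.84, -2.4], [-0.73, -2.14]]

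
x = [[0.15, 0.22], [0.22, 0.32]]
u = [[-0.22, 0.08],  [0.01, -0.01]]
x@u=[[-0.03, 0.01],[-0.05, 0.01]]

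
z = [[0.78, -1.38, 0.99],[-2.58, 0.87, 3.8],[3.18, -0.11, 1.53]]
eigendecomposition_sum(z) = [[-1.07-0.00j, -0.43+0.00j, (0.7+0j)], [-1.83-0.00j, -0.74+0.00j, (1.19+0j)], [0.82+0.00j, 0.33-0.00j, -0.54-0.00j]] + [[0.92+0.10j, (-0.47+0.26j), 0.15+0.71j], [-0.38-1.87j, (0.81+0.77j), 1.30-0.72j], [(1.18-1.02j), (-0.22+0.88j), (1.03+0.64j)]] + [[(0.92-0.1j), (-0.47-0.26j), (0.15-0.71j)], [(-0.38+1.87j), (0.81-0.77j), 1.30+0.72j], [(1.18+1.02j), -0.22-0.88j, (1.03-0.64j)]]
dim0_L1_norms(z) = [6.54, 2.36, 6.32]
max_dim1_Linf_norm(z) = 3.8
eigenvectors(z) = [[-0.47+0.00j, (-0.11+0.34j), -0.11-0.34j],[(-0.8+0j), 0.73+0.00j, (0.73-0j)],[(0.36+0j), 0.29+0.51j, 0.29-0.51j]]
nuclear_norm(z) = 9.75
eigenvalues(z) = [(-2.35+0j), (2.76+1.5j), (2.76-1.5j)]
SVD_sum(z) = [[0.09, -0.02, -0.09], [-3.21, 0.88, 3.16], [0.83, -0.23, -0.82]] + [[0.96,-0.16,1.01], [0.61,-0.10,0.65], [2.24,-0.37,2.38]] + [[-0.26, -1.2, 0.06],[0.02, 0.09, -0.00],[0.11, 0.49, -0.03]]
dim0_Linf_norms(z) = [3.18, 1.38, 3.8]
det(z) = -23.22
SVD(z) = [[-0.03, -0.38, -0.92], [0.97, -0.24, 0.07], [-0.25, -0.89, 0.37]] @ diag([4.741686398578033, 3.6823890395859373, 1.329669529874784]) @ [[-0.70, 0.19, 0.69], [-0.68, 0.11, -0.72], [0.22, 0.98, -0.05]]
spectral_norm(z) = 4.74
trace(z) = 3.18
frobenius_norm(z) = 6.15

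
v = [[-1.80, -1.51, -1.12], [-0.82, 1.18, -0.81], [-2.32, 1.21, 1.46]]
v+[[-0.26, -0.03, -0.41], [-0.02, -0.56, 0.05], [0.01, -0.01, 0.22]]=[[-2.06, -1.54, -1.53], [-0.84, 0.62, -0.76], [-2.31, 1.2, 1.68]]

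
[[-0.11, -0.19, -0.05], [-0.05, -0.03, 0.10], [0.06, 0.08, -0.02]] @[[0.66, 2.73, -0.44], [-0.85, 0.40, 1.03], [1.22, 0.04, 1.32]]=[[0.03, -0.38, -0.21], [0.11, -0.14, 0.12], [-0.05, 0.20, 0.03]]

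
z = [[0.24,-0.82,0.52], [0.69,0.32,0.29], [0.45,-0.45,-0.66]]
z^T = [[0.24, 0.69, 0.45], [-0.82, 0.32, -0.45], [0.52, 0.29, -0.66]]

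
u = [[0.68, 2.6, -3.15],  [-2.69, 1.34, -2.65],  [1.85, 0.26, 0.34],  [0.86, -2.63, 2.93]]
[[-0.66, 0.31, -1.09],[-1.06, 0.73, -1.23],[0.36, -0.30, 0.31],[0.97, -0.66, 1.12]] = u @ [[0.21, -0.21, 0.08], [-0.21, 0.26, 0.07], [0.08, 0.07, 0.42]]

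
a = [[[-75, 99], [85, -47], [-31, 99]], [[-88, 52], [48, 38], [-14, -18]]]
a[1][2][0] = -14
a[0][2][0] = -31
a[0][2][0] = -31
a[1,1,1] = 38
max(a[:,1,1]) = 38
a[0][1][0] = 85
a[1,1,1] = 38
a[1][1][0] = 48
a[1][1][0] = 48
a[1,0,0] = -88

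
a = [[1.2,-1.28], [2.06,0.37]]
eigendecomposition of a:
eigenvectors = [[0.16+0.60j, 0.16-0.60j], [0.79+0.00j, 0.79-0.00j]]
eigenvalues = [(0.78+1.57j), (0.78-1.57j)]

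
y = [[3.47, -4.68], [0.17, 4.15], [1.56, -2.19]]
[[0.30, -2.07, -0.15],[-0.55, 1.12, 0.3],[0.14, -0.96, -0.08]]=y @ [[-0.09, -0.22, 0.05],[-0.13, 0.28, 0.07]]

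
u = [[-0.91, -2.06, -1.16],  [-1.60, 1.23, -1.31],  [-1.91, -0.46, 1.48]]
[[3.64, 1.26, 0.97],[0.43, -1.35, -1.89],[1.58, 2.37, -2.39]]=u @ [[-0.85, -0.44, 1.05], [-1.17, -0.85, -0.67], [-0.39, 0.77, -0.47]]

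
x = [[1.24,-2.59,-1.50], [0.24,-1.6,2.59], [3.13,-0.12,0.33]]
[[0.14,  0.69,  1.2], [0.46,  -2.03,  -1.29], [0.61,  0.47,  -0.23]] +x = [[1.38, -1.9, -0.3], [0.7, -3.63, 1.3], [3.74, 0.35, 0.10]]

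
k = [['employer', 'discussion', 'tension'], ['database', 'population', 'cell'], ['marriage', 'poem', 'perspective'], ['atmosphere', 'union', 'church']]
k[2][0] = 'marriage'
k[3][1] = 'union'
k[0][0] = 'employer'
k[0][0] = 'employer'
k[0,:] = ['employer', 'discussion', 'tension']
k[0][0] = 'employer'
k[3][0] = 'atmosphere'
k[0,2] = 'tension'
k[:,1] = ['discussion', 'population', 'poem', 'union']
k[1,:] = ['database', 'population', 'cell']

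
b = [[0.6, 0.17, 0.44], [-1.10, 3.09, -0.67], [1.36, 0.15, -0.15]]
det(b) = -2.32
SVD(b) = [[-0.05, -0.42, -0.91], [0.99, -0.11, 0.00], [-0.1, -0.90, 0.42]] @ diag([3.3649847985331633, 1.4622600347028138, 0.4719882377259526]) @ [[-0.37, 0.91, -0.2], [-0.93, -0.38, 0.02], [0.06, -0.19, -0.98]]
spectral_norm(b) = 3.36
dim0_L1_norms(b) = [3.06, 3.41, 1.26]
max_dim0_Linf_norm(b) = 3.09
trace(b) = 3.54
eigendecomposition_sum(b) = [[-0.18, 0.00, 0.17], [0.04, -0.0, -0.03], [0.50, -0.00, -0.45]] + [[0.97, -0.12, 0.36], [0.96, -0.12, 0.36], [1.05, -0.13, 0.39]] + [[-0.19,0.29,-0.09], [-2.09,3.21,-1.0], [-0.18,0.28,-0.09]]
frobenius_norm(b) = 3.70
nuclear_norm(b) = 5.30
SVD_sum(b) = [[0.06, -0.14, 0.03], [-1.25, 3.03, -0.67], [0.13, -0.31, 0.07]] + [[0.57, 0.23, -0.01], [0.15, 0.06, -0.0], [1.22, 0.50, -0.02]] + [[-0.03,0.08,0.42], [0.00,-0.00,-0.00], [0.01,-0.04,-0.19]]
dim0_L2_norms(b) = [1.85, 3.1, 0.82]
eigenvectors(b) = [[0.34, 0.56, 0.09], [-0.07, 0.56, 0.99], [-0.94, 0.61, 0.09]]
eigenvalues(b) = [-0.64, 1.24, 2.93]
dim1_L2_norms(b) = [0.76, 3.35, 1.38]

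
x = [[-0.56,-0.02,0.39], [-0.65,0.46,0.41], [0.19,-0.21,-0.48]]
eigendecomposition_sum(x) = [[0.03, -0.05, -0.01], [-0.26, 0.42, 0.08], [0.07, -0.11, -0.02]] + [[-0.56, 0.14, 0.82], [-0.37, 0.09, 0.55], [0.14, -0.04, -0.21]] + [[-0.03, -0.11, -0.42], [-0.02, -0.06, -0.21], [-0.02, -0.07, -0.25]]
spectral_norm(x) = 1.19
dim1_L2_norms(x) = [0.68, 0.9, 0.56]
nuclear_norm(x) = 1.77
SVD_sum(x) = [[-0.45, 0.22, 0.38], [-0.63, 0.31, 0.52], [0.36, -0.17, -0.3]] + [[-0.12, -0.23, -0.01], [0.06, 0.11, 0.01], [-0.06, -0.10, -0.01]] + [[0.02, -0.01, 0.03],[-0.08, 0.05, -0.12],[-0.11, 0.07, -0.18]]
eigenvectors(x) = [[-0.12, 0.81, 0.79],[0.96, 0.54, 0.4],[-0.25, -0.21, 0.47]]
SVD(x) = [[-0.53,0.84,-0.12],[-0.74,-0.39,0.55],[0.42,0.38,0.82]] @ diag([1.1873570477828994, 0.311648272978364, 0.2682509925981277]) @ [[0.72, -0.35, -0.60], [-0.47, -0.88, -0.05], [-0.51, 0.31, -0.80]]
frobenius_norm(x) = 1.26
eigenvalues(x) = [0.43, -0.67, -0.34]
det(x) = 0.10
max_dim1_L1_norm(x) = 1.52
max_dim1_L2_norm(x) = 0.9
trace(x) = -0.58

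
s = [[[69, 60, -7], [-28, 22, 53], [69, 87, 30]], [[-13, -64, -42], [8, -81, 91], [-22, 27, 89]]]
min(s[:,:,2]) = -42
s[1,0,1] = -64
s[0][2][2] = 30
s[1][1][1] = -81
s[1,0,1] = -64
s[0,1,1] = 22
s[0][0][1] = 60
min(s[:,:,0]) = -28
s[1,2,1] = 27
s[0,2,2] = 30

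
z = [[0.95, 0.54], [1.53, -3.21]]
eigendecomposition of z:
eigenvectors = [[0.94, -0.12], [0.33, 0.99]]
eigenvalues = [1.14, -3.4]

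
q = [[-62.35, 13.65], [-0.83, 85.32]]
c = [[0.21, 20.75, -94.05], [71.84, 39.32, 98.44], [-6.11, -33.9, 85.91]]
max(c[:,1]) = 39.32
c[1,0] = 71.84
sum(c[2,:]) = 45.9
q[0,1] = 13.65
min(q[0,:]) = -62.35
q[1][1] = 85.32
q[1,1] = 85.32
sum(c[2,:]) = 45.9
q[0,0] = -62.35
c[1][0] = 71.84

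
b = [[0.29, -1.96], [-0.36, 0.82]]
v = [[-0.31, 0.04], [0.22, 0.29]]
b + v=[[-0.02, -1.92], [-0.14, 1.11]]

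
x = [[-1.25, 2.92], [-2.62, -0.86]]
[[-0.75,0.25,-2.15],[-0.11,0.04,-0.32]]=x @ [[0.11, -0.04, 0.32], [-0.21, 0.07, -0.6]]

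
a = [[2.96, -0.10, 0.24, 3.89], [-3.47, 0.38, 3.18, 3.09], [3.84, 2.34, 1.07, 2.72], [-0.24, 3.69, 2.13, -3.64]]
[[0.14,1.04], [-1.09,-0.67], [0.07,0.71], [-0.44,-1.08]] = a @ [[0.07, 0.22],  [0.04, -0.15],  [-0.27, -0.05],  [-0.0, 0.10]]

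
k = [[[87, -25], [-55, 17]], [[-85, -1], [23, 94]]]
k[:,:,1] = [[-25, 17], [-1, 94]]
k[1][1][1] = 94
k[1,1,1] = 94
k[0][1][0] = -55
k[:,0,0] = [87, -85]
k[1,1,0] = 23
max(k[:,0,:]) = 87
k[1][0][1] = -1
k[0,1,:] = [-55, 17]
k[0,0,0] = 87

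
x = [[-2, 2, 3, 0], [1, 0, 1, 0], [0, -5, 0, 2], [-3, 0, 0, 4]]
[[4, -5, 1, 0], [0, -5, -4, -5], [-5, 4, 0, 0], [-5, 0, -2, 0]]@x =[[-13, 3, 7, 2], [10, 20, -5, -28], [14, -10, -11, 0], [10, 0, -15, -4]]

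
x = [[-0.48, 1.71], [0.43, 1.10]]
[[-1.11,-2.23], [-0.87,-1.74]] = x @ [[-0.21, -0.42], [-0.71, -1.42]]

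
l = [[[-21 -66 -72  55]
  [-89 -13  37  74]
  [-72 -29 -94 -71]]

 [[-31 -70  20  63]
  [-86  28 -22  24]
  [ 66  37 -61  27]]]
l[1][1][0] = -86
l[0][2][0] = -72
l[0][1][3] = 74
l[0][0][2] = -72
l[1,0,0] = -31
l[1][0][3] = 63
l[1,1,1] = 28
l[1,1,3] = 24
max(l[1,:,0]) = 66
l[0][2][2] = -94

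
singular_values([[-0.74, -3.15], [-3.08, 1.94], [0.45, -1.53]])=[4.28, 2.81]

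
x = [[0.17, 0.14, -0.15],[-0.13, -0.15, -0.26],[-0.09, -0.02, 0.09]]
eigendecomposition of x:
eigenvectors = [[(-0.88+0j),(-0.42-0.25j),(-0.42+0.25j)], [(-0.03+0j),(0.85+0j),0.85-0.00j], [(0.48+0j),-0.04-0.16j,-0.04+0.16j]]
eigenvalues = [(0.26+0j), (-0.07+0.09j), (-0.07-0.09j)]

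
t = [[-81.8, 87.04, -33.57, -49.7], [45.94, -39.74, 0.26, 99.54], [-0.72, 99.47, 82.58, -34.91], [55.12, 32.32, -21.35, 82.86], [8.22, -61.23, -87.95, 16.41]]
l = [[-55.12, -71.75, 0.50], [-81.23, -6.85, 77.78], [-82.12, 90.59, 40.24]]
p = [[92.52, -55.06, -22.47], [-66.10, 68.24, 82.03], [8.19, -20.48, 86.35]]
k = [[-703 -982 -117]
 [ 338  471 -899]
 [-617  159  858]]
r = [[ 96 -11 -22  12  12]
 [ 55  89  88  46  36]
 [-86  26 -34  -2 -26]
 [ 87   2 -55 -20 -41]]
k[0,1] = -982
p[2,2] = 86.35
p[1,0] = -66.1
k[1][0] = 338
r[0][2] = -22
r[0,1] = -11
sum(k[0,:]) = -1802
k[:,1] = [-982, 471, 159]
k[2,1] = 159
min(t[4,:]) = -87.95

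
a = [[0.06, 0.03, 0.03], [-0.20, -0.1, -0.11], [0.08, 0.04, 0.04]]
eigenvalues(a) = [(-0+0.02j), (-0-0.02j), 0j]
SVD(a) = [[-0.26, -0.54, -0.80], [0.90, -0.44, -0.0], [-0.35, -0.72, 0.60]] @ diag([0.2776396655353222, 0.00402692456279325, 4.6232918656717735e-18]) @ [[-0.81,-0.4,-0.44],  [-0.39,-0.19,0.90],  [0.45,-0.89,-0.0]]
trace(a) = -0.00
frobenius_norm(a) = 0.28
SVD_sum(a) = [[0.06, 0.03, 0.03], [-0.2, -0.1, -0.11], [0.08, 0.04, 0.04]] + [[0.00,0.00,-0.0], [0.0,0.0,-0.00], [0.00,0.0,-0.0]] + [[-0.00, 0.0, 0.00], [-0.00, 0.0, 0.0], [0.00, -0.0, -0.00]]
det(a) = -0.00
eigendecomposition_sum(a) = [[(0.03-0j),(0.01-0j),(0.02+0.01j)], [-0.10+0.02j,(-0.05+0.01j),-0.06-0.01j], [0.04+0.00j,0.02+0.00j,0.02+0.01j]] + [[0.03+0.00j,(0.01+0j),(0.02-0.01j)], [-0.10-0.02j,(-0.05-0.01j),(-0.06+0.01j)], [(0.04-0j),0.02-0.00j,0.02-0.01j]] + [[0j, 0j, -0.00+0.00j], [-0.00-0.00j, -0.00-0.00j, -0j], [(-0-0j), (-0-0j), 0.00-0.00j]]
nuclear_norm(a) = 0.28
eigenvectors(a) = [[-0.26-0.05j, (-0.26+0.05j), -0.45+0.00j], [(0.9+0j), 0.90-0.00j, (0.89+0j)], [-0.35-0.07j, -0.35+0.07j, 0.00+0.00j]]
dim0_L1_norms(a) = [0.34, 0.17, 0.18]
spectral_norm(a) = 0.28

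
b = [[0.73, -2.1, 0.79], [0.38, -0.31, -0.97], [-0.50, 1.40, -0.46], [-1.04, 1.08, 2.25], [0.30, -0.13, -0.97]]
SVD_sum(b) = [[0.62,-0.98,-0.75], [0.41,-0.65,-0.50], [-0.43,0.68,0.53], [-1.1,1.74,1.34], [0.34,-0.53,-0.41]] + [[0.11, -1.12, 1.54], [-0.03, 0.34, -0.47], [-0.07, 0.72, -0.99], [0.06, -0.66, 0.91], [-0.04, 0.41, -0.56]] + [[0.00, 0.00, 0.0],[0.00, 0.00, 0.00],[0.00, 0.0, 0.00],[-0.0, -0.00, -0.0],[-0.00, -0.0, -0.00]]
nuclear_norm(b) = 5.90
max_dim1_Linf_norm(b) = 2.25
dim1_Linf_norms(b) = [2.1, 0.97, 1.4, 2.25, 0.97]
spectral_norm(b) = 3.21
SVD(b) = [[-0.43, -0.71, -0.54], [-0.29, 0.22, -0.11], [0.3, 0.45, -0.83], [0.77, -0.42, 0.02], [-0.24, 0.26, 0.10]] @ diag([3.209924100032098, 2.687876651584326, 0.0025254506443302153]) @ [[-0.45,0.71,0.55], [-0.06,0.59,-0.81], [-0.89,-0.39,-0.22]]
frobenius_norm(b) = 4.19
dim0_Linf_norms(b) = [1.04, 2.1, 2.25]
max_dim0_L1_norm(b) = 5.44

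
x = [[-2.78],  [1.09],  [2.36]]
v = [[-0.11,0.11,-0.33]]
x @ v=[[0.31, -0.31, 0.92], [-0.12, 0.12, -0.36], [-0.26, 0.26, -0.78]]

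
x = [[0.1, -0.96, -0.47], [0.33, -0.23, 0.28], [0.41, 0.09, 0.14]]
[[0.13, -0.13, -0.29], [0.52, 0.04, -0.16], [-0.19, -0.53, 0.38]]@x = [[-0.15, -0.12, -0.14], [-0.0, -0.52, -0.26], [-0.04, 0.34, -0.01]]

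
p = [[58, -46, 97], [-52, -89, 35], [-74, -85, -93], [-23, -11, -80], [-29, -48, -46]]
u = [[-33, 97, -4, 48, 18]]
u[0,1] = 97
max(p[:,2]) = 97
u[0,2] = -4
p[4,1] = -48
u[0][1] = 97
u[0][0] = -33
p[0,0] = 58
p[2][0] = -74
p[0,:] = [58, -46, 97]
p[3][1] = -11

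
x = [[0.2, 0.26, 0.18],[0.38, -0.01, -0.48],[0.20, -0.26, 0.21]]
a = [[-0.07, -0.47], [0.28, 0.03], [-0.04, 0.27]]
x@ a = [[0.05, -0.04], [-0.01, -0.31], [-0.10, -0.05]]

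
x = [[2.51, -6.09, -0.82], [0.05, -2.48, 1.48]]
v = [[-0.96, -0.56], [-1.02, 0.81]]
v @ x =[[-2.44, 7.24, -0.04], [-2.52, 4.20, 2.04]]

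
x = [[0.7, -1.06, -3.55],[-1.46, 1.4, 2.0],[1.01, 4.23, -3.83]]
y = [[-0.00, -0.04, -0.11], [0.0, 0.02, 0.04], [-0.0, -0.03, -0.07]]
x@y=[[0.0, 0.06, 0.13], [0.00, 0.03, 0.08], [0.0, 0.16, 0.33]]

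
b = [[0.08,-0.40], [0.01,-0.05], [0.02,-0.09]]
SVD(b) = [[-0.97, -0.22], [-0.12, -0.03], [-0.22, 0.98]] @ diag([0.42130314258573526, 0.00191364766443865]) @ [[-0.2, 0.98], [0.98, 0.2]]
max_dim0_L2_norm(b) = 0.41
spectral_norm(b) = 0.42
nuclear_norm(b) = 0.42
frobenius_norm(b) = 0.42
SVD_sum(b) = [[0.08, -0.40],[0.01, -0.05],[0.02, -0.09]] + [[-0.00, -0.0], [-0.00, -0.00], [0.00, 0.0]]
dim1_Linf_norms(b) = [0.4, 0.05, 0.09]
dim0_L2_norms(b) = [0.08, 0.41]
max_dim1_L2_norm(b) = 0.41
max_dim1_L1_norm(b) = 0.48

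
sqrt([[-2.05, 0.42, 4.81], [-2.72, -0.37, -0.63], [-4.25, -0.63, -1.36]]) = [[1.18,0.36,1.8], [-1.01,0.04,0.87], [-1.71,-0.01,1.31]]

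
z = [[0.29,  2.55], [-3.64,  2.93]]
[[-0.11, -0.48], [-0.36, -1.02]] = z @ [[0.06, 0.12], [-0.05, -0.2]]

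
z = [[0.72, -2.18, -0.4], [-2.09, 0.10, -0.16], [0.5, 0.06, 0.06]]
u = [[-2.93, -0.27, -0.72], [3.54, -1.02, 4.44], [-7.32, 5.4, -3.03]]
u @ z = [[-1.91, 6.32, 1.17],[6.9, -7.55, -0.99],[-18.07, 16.32, 1.88]]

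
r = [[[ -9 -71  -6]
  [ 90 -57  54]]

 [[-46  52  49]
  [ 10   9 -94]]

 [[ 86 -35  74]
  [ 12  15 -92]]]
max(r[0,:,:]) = 90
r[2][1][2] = -92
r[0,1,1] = -57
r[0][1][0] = 90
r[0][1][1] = -57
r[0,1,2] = 54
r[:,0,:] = [[-9, -71, -6], [-46, 52, 49], [86, -35, 74]]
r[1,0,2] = 49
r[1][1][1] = 9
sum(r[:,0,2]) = 117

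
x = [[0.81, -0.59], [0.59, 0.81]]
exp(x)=[[1.87,-1.25],[1.25,1.87]]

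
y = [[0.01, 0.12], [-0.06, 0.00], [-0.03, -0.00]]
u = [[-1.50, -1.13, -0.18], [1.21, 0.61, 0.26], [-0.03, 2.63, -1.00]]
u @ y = [[0.06, -0.18], [-0.03, 0.15], [-0.13, -0.00]]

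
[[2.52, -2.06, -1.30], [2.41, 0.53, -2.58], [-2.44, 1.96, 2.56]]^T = [[2.52, 2.41, -2.44], [-2.06, 0.53, 1.96], [-1.3, -2.58, 2.56]]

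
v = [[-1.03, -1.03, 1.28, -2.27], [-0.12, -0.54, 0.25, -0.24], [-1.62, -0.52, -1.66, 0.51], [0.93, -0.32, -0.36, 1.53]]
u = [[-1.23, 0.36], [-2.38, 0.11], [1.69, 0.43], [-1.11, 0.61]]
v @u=[[8.40, -1.32], [2.12, -0.14], [-0.14, -1.04], [-2.69, 1.08]]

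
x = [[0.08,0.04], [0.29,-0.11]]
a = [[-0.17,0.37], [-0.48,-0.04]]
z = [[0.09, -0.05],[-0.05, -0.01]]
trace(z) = 0.08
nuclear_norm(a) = 0.88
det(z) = -0.00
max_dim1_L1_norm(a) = 0.54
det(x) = -0.02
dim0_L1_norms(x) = [0.37, 0.15]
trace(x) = -0.03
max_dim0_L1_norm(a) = 0.65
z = a @ x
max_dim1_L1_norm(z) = 0.14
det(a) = 0.18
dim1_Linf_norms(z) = [0.09, 0.05]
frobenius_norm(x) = 0.32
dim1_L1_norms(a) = [0.54, 0.52]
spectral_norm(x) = 0.32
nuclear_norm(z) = 0.14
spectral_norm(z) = 0.11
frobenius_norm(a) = 0.63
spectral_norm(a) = 0.52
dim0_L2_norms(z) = [0.1, 0.05]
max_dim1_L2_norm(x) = 0.31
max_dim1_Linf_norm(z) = 0.09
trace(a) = -0.21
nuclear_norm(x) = 0.38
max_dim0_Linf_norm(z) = 0.09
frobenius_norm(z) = 0.11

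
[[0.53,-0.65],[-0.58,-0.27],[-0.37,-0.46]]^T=[[0.53, -0.58, -0.37], [-0.65, -0.27, -0.46]]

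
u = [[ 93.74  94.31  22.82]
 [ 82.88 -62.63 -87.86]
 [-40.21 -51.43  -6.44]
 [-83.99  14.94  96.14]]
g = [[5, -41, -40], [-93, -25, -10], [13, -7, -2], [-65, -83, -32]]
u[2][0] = -40.21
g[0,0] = 5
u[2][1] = -51.43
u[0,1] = 94.31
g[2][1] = -7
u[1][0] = 82.88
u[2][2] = -6.44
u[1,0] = 82.88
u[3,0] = -83.99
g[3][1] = -83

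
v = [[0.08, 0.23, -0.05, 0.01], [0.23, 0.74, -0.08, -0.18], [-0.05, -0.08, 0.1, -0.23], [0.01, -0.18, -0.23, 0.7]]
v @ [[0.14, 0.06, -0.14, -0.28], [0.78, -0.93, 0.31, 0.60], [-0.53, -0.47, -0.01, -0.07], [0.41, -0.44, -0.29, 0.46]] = [[0.22,-0.19,0.06,0.12], [0.58,-0.56,0.25,0.3], [-0.22,0.13,0.05,-0.15], [0.27,-0.03,-0.26,0.23]]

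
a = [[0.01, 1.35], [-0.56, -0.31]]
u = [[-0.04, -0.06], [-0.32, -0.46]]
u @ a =[[0.03, -0.04],[0.25, -0.29]]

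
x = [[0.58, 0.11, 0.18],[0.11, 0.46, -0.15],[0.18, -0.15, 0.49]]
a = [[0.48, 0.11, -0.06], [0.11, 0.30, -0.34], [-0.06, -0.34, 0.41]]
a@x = [[0.28, 0.11, 0.04], [0.04, 0.20, -0.19], [0.0, -0.22, 0.24]]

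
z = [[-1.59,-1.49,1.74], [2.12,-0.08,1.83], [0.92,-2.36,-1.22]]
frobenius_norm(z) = 4.85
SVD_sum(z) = [[0.03, 0.17, 0.21], [0.15, 0.98, 1.23], [-0.22, -1.45, -1.81]] + [[-1.91, -0.11, 0.33], [1.75, 0.10, -0.30], [0.96, 0.06, -0.16]] + [[0.29, -1.55, 1.20], [0.22, -1.16, 0.9], [0.18, -0.97, 0.75]]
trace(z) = -2.89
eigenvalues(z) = [(-2.81+0j), (-0.04+2.8j), (-0.04-2.8j)]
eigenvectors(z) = [[(-0.75+0j), (-0.08-0.46j), (-0.08+0.46j)], [0.15+0.00j, -0.70+0.00j, -0.70-0.00j], [0.65+0.00j, 0.07-0.53j, 0.07+0.53j]]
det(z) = -21.96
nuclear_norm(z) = 8.40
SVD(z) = [[-0.10, -0.69, -0.72],[-0.56, 0.63, -0.54],[0.82, 0.35, -0.45]] @ diag([2.824151435850802, 2.8057349770869773, 2.771627663618]) @ [[-0.1, -0.62, -0.78], [0.98, 0.06, -0.17], [-0.15, 0.78, -0.61]]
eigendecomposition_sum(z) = [[-1.57+0.00j, (0.32-0j), (1.36-0j)],  [(0.31-0j), (-0.06+0j), (-0.26+0j)],  [1.36-0.00j, -0.27+0.00j, (-1.18+0j)]] + [[(-0.01+0.62j), (-0.9+0.14j), (0.19+0.68j)], [(0.91+0.17j), -0.01+1.37j, 1.05-0.12j], [-0.22+0.68j, (-1.04-0.15j), (-0.02+0.81j)]] + [[(-0.01-0.62j), -0.90-0.14j, (0.19-0.68j)], [0.91-0.17j, (-0.01-1.37j), (1.05+0.12j)], [(-0.22-0.68j), (-1.04+0.15j), (-0.02-0.81j)]]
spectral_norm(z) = 2.82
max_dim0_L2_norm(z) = 2.81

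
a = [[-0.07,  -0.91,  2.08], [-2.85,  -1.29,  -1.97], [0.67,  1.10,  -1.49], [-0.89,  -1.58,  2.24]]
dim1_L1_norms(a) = [3.06, 6.11, 3.26, 4.71]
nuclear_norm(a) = 7.87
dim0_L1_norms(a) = [4.48, 4.88, 7.78]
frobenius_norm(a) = 5.57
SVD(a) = [[0.55,0.03,-0.34], [-0.33,0.92,-0.09], [-0.43,-0.23,-0.87], [0.64,0.30,-0.34]] @ diag([4.158753188060576, 3.7036113977654948, 0.005876660405811766]) @ [[0.01, -0.37, 0.93], [-0.83, -0.53, -0.20], [-0.56, 0.76, 0.31]]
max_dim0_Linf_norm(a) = 2.85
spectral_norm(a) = 4.16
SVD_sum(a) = [[0.03, -0.84, 2.11], [-0.02, 0.52, -1.29], [-0.03, 0.66, -1.65], [0.04, -0.99, 2.46]] + [[-0.1,-0.07,-0.02], [-2.83,-1.81,-0.68], [0.69,0.44,0.17], [-0.93,-0.59,-0.22]] + [[0.00, -0.00, -0.00], [0.0, -0.0, -0.00], [0.00, -0.00, -0.00], [0.0, -0.0, -0.0]]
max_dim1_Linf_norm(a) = 2.85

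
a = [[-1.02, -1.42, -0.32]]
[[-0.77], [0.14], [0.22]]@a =[[0.79,  1.09,  0.25], [-0.14,  -0.20,  -0.04], [-0.22,  -0.31,  -0.07]]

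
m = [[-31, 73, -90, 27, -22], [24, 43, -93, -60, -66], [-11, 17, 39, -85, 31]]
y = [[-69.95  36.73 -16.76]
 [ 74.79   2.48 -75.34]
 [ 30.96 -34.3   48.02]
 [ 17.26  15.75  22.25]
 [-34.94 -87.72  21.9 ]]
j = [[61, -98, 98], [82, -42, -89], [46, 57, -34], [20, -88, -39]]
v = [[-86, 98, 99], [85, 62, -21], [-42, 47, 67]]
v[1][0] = 85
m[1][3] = -60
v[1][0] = 85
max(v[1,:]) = 85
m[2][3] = -85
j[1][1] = -42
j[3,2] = -39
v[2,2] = 67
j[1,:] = [82, -42, -89]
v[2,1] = 47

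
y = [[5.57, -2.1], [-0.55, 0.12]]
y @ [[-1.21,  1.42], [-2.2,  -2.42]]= [[-2.12,12.99], [0.4,-1.07]]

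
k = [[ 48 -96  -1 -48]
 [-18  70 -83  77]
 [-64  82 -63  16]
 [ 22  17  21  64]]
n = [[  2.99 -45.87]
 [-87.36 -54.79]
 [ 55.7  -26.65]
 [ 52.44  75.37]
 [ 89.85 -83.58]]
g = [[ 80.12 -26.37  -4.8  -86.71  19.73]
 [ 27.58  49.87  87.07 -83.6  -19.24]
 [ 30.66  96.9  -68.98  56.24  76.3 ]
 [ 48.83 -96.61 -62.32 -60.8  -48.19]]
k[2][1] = 82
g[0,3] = -86.71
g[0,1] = -26.37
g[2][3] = 56.24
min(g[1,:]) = -83.6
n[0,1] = -45.87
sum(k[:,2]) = -126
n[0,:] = [2.99, -45.87]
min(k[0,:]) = -96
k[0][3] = -48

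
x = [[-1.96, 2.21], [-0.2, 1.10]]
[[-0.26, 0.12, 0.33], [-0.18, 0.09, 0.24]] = x @ [[-0.07, 0.04, 0.10], [-0.18, 0.09, 0.24]]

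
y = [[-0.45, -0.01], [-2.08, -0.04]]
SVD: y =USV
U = [[-0.21,  -0.98],[-0.98,  0.21]]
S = [2.13, 0.0]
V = [[1.0, 0.02], [-0.02, 1.00]]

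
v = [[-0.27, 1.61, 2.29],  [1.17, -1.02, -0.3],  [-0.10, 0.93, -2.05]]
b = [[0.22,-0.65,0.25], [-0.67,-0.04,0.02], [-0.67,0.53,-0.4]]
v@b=[[-2.67, 1.32, -0.95], [1.14, -0.88, 0.39], [0.73, -1.06, 0.81]]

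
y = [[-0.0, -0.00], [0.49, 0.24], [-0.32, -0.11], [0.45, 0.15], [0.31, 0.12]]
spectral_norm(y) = 0.86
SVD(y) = [[0.00,-0.00], [0.63,-0.75], [-0.39,-0.34], [0.55,0.56], [0.39,0.09]] @ diag([0.8631154771047391, 0.052265410954650385]) @ [[0.93, 0.37], [0.37, -0.93]]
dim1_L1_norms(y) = [0.0, 0.73, 0.43, 0.6, 0.43]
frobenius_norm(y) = 0.86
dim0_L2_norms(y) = [0.8, 0.33]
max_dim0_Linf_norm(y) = 0.49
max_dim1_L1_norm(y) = 0.73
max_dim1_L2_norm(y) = 0.55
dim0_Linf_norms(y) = [0.49, 0.24]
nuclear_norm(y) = 0.92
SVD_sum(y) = [[0.00, 0.00], [0.5, 0.2], [-0.31, -0.13], [0.44, 0.18], [0.31, 0.12]] + [[-0.0,0.00],[-0.01,0.04],[-0.01,0.02],[0.01,-0.03],[0.00,-0.00]]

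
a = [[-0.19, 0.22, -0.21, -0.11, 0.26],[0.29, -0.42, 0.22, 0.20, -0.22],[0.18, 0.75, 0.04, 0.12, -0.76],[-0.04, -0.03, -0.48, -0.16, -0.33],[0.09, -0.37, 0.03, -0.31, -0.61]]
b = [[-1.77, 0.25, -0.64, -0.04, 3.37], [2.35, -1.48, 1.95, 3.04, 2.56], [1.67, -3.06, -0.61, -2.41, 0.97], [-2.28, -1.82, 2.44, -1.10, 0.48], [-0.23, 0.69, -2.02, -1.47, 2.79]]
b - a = [[-1.58, 0.03, -0.43, 0.07, 3.11], [2.06, -1.06, 1.73, 2.84, 2.78], [1.49, -3.81, -0.65, -2.53, 1.73], [-2.24, -1.79, 2.92, -0.94, 0.81], [-0.32, 1.06, -2.05, -1.16, 3.40]]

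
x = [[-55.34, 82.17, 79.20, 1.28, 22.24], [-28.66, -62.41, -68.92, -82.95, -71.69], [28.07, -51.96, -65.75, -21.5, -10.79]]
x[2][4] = -10.79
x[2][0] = 28.07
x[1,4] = -71.69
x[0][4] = 22.24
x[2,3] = -21.5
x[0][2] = 79.2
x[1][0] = -28.66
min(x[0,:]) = -55.34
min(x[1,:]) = -82.95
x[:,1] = [82.17, -62.41, -51.96]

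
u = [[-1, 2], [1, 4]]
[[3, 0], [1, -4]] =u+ [[4, -2], [0, -8]]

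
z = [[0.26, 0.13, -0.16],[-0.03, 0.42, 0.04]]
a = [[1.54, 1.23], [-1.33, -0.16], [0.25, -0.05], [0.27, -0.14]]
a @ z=[[0.36, 0.72, -0.20], [-0.34, -0.24, 0.21], [0.07, 0.01, -0.04], [0.07, -0.02, -0.05]]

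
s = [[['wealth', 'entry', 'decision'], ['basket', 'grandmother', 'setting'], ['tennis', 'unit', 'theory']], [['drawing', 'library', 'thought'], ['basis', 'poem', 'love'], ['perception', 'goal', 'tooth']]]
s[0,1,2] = 'setting'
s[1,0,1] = 'library'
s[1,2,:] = ['perception', 'goal', 'tooth']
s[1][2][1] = 'goal'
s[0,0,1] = 'entry'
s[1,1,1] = 'poem'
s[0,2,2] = 'theory'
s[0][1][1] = 'grandmother'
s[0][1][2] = 'setting'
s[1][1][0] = 'basis'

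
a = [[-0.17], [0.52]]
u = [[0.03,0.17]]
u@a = [[0.08]]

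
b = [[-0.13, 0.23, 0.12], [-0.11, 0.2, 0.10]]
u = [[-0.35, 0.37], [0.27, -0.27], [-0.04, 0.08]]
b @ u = [[0.1,-0.10], [0.09,-0.09]]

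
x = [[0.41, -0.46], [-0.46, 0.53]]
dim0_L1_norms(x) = [0.87, 0.99]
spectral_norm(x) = 0.93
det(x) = 0.01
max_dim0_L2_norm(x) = 0.7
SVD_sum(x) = [[0.41, -0.46], [-0.46, 0.53]] + [[0.00, 0.00],[0.00, 0.0]]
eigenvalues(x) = [0.01, 0.93]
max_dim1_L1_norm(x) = 0.99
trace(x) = 0.94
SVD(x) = [[-0.66,0.75],  [0.75,0.66]] @ diag([0.9338965401897281, 0.006103459810271991]) @ [[-0.66, 0.75], [0.75, 0.66]]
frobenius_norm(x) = 0.93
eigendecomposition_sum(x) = [[0.00, 0.00], [0.00, 0.0]] + [[0.41, -0.46], [-0.46, 0.53]]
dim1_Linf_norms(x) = [0.46, 0.53]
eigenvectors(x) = [[-0.75, 0.66], [-0.66, -0.75]]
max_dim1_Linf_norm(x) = 0.53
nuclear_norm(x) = 0.94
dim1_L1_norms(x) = [0.87, 0.99]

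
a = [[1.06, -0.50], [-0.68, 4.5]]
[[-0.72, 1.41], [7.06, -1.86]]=a @ [[0.07, 1.22], [1.58, -0.23]]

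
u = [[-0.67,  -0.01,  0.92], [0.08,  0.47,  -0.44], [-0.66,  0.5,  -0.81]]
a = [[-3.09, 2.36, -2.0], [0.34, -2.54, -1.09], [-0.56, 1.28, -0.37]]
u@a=[[1.55,-0.38,1.01], [0.16,-1.57,-0.51], [2.66,-3.86,1.07]]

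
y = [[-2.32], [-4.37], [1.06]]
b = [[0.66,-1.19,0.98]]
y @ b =[[-1.53, 2.76, -2.27], [-2.88, 5.20, -4.28], [0.70, -1.26, 1.04]]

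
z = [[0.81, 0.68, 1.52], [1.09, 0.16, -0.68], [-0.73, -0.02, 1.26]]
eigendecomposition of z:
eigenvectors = [[(-0.61+0j),(-0.61-0j),-0.37+0.00j], [-0.20+0.52j,-0.20-0.52j,(0.91+0j)], [(-0.06-0.56j),(-0.06+0.56j),-0.18+0.00j]]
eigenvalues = [(1.19+0.8j), (1.19-0.8j), (-0.15+0j)]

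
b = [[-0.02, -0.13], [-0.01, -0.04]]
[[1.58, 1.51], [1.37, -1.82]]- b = [[1.6, 1.64], [1.38, -1.78]]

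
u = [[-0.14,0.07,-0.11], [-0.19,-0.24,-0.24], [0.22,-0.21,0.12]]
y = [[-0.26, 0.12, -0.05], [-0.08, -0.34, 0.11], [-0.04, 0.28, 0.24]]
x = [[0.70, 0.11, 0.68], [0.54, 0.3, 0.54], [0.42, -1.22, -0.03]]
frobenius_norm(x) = 1.82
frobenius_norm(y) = 0.60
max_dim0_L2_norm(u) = 0.33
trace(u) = -0.26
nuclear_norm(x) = 2.60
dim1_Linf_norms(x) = [0.7, 0.54, 1.22]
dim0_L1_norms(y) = [0.38, 0.74, 0.4]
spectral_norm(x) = 1.30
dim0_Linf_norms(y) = [0.26, 0.34, 0.24]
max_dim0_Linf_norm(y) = 0.34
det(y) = 0.03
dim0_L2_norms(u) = [0.32, 0.33, 0.29]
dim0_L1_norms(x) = [1.66, 1.63, 1.25]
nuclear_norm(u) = 0.77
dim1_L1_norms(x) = [1.49, 1.38, 1.67]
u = y @ x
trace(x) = 0.97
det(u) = -0.00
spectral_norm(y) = 0.46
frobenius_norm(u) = 0.54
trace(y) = -0.36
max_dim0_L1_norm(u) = 0.55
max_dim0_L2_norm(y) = 0.46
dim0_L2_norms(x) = [0.98, 1.26, 0.87]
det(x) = -0.05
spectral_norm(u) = 0.43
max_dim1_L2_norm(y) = 0.37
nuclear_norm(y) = 1.00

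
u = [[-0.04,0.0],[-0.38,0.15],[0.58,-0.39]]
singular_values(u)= [0.81, 0.08]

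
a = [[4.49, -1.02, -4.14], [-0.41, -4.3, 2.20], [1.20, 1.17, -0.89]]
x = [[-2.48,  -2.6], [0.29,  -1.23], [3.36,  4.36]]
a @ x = [[-25.34, -28.47], [7.16, 15.95], [-5.63, -8.44]]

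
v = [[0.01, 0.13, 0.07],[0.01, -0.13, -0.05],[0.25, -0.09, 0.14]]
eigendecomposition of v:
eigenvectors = [[-0.24, -0.56, 0.57],[0.13, -0.34, -0.57],[-0.96, 0.75, -0.59]]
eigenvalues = [0.22, -0.0, -0.19]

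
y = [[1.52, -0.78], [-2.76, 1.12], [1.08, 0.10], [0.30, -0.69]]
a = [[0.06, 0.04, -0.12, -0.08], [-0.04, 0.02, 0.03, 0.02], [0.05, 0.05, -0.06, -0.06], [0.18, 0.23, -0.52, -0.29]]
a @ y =[[-0.17, 0.04], [-0.08, 0.04], [-0.14, 0.05], [-1.01, 0.27]]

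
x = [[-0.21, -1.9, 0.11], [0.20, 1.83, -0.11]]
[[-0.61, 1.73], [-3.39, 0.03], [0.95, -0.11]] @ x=[[0.47, 4.32, -0.26], [0.72, 6.50, -0.38], [-0.22, -2.01, 0.12]]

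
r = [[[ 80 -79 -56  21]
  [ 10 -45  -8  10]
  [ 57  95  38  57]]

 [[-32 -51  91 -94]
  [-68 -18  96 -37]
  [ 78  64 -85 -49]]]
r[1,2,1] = 64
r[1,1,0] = -68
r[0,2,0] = 57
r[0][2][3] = 57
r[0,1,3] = 10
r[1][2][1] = 64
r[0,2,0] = 57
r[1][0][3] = -94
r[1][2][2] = -85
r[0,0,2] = -56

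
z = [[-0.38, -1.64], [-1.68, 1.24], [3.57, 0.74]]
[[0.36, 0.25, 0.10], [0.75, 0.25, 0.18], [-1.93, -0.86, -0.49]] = z@[[-0.52, -0.22, -0.13],[-0.10, -0.1, -0.03]]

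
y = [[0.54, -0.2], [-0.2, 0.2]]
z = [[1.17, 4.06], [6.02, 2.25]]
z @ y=[[-0.18, 0.58], [2.80, -0.75]]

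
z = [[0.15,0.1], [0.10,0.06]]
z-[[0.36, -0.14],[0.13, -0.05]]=[[-0.21, 0.24],[-0.03, 0.11]]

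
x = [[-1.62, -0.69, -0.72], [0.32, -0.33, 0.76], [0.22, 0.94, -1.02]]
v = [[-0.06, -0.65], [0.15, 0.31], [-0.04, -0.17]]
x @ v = [[0.02,0.96], [-0.10,-0.44], [0.17,0.32]]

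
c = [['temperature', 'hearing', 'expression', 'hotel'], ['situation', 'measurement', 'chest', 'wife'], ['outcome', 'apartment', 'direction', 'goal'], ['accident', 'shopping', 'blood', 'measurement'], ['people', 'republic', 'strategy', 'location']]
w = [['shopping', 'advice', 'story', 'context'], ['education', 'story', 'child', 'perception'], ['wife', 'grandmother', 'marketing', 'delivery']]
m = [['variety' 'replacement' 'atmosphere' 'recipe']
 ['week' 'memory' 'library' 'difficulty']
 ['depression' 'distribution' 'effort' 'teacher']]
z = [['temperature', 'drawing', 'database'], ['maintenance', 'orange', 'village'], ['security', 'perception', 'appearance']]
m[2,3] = 'teacher'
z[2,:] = ['security', 'perception', 'appearance']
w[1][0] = 'education'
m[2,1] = 'distribution'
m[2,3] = 'teacher'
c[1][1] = 'measurement'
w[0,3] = 'context'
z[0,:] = ['temperature', 'drawing', 'database']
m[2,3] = 'teacher'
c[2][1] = 'apartment'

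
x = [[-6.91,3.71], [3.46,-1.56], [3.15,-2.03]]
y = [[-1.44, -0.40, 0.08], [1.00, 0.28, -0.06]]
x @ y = [[13.66, 3.8, -0.78], [-6.54, -1.82, 0.37], [-6.57, -1.83, 0.37]]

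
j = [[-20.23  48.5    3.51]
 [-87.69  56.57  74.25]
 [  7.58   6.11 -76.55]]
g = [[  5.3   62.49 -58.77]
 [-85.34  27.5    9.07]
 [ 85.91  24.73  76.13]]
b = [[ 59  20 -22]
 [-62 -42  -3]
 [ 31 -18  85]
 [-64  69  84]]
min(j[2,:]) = -76.55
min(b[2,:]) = -18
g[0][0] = 5.3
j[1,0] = -87.69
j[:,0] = [-20.23, -87.69, 7.58]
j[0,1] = 48.5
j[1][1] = 56.57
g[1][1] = 27.5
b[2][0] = 31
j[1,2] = 74.25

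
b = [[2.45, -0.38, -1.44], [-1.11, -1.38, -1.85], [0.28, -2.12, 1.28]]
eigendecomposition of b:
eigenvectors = [[0.20+0.00j, 0.75+0.00j, (0.75-0j)], [(0.87+0j), -0.16+0.31j, (-0.16-0.31j)], [0.46+0.00j, (0.03-0.56j), 0.03+0.56j]]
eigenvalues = [(-2.61+0j), (2.48+0.92j), (2.48-0.92j)]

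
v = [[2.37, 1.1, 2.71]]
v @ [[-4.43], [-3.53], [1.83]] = [[-9.42]]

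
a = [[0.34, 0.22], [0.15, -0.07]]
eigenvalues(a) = [0.41, -0.14]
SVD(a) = [[-0.97, -0.24], [-0.24, 0.97]] @ diag([0.4155972822394951, 0.136670768619868]) @ [[-0.88, -0.47], [0.47, -0.88]]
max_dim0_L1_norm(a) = 0.49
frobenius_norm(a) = 0.44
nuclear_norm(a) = 0.55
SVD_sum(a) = [[0.36, 0.19],[0.09, 0.05]] + [[-0.02, 0.03], [0.06, -0.12]]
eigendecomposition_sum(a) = [[0.36, 0.16], [0.11, 0.05]] + [[-0.02, 0.06], [0.04, -0.12]]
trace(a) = 0.27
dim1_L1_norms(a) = [0.56, 0.22]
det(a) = -0.06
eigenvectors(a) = [[0.95, -0.42], [0.3, 0.91]]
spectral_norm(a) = 0.42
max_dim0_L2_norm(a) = 0.37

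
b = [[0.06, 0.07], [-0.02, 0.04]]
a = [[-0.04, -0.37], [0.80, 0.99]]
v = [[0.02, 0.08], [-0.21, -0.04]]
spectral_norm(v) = 0.22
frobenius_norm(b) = 0.10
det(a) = 0.26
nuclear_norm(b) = 0.13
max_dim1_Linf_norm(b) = 0.07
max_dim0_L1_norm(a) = 1.36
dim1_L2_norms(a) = [0.37, 1.27]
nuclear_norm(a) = 1.51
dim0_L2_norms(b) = [0.06, 0.08]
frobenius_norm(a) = 1.33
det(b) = 0.00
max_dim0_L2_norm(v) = 0.21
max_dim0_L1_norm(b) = 0.11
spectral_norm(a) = 1.31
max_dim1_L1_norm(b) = 0.13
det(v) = 0.02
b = v @ a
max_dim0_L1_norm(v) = 0.23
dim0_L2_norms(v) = [0.21, 0.09]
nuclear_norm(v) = 0.29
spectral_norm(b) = 0.09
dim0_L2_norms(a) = [0.8, 1.06]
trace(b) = 0.10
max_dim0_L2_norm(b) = 0.08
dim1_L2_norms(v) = [0.08, 0.21]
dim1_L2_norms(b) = [0.09, 0.04]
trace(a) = 0.95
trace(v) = -0.02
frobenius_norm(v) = 0.23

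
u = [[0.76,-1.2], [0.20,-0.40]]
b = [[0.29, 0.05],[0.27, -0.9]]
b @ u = [[0.23, -0.37], [0.03, 0.04]]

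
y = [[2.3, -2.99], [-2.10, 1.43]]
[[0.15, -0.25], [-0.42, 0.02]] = y @ [[0.35,0.10],[0.22,0.16]]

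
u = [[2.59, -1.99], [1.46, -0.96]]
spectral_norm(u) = 3.70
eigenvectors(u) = [[0.84, 0.66], [0.54, 0.75]]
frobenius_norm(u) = 3.70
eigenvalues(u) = [1.31, 0.32]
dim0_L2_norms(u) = [2.97, 2.21]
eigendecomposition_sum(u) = [[3.0, -2.63], [1.93, -1.69]] + [[-0.41,0.64],[-0.47,0.73]]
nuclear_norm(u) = 3.82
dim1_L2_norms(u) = [3.27, 1.75]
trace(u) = 1.63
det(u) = 0.42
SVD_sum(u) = [[2.62, -1.95],[1.4, -1.04]] + [[-0.03, -0.04],[0.06, 0.08]]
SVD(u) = [[-0.88, -0.47], [-0.47, 0.88]] @ diag([3.702511763852379, 0.11316641964265907]) @ [[-0.8, 0.6], [0.60, 0.8]]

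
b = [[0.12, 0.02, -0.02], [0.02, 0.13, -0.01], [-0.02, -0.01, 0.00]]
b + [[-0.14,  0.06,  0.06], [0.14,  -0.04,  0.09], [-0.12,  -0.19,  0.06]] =[[-0.02, 0.08, 0.04],  [0.16, 0.09, 0.08],  [-0.14, -0.20, 0.06]]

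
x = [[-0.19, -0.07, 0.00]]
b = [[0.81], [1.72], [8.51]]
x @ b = [[-0.27]]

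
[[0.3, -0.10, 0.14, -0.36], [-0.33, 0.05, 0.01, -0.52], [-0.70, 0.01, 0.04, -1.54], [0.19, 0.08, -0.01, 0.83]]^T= [[0.30, -0.33, -0.7, 0.19], [-0.1, 0.05, 0.01, 0.08], [0.14, 0.01, 0.04, -0.01], [-0.36, -0.52, -1.54, 0.83]]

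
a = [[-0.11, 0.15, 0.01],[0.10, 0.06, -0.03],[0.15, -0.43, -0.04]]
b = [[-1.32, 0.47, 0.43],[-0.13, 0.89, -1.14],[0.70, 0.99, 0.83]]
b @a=[[0.26, -0.35, -0.04],[-0.07, 0.52, 0.02],[0.15, -0.19, -0.06]]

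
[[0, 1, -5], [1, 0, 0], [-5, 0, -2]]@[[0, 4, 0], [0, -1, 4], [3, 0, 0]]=[[-15, -1, 4], [0, 4, 0], [-6, -20, 0]]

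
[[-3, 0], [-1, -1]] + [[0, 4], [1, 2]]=[[-3, 4], [0, 1]]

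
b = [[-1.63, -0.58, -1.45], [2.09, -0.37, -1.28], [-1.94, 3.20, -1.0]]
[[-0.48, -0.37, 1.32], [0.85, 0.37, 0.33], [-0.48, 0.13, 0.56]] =b @ [[0.36, 0.19, -0.23],[0.04, 0.15, -0.15],[-0.09, -0.02, -0.59]]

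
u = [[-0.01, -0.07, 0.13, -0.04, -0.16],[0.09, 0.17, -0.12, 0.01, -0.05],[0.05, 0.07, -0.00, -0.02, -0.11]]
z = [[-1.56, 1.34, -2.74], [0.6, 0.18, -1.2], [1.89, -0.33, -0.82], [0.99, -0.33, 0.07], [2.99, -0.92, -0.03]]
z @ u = [[-0.0, 0.15, -0.36, 0.13, 0.48], [-0.05, -0.1, 0.06, 0.0, 0.03], [-0.09, -0.25, 0.29, -0.06, -0.2], [-0.04, -0.12, 0.17, -0.04, -0.15], [-0.11, -0.37, 0.50, -0.13, -0.43]]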